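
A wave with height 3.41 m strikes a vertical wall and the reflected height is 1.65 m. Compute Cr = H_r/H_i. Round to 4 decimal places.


Cr = H_r / H_i
Cr = 1.65 / 3.41
Cr = 0.4839

0.4839


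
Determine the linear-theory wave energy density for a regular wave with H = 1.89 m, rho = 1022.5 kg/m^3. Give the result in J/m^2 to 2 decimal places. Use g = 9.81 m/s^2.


E = (1/8) * rho * g * H^2
E = (1/8) * 1022.5 * 9.81 * 1.89^2
E = 0.125 * 1022.5 * 9.81 * 3.5721
E = 4478.84 J/m^2

4478.84


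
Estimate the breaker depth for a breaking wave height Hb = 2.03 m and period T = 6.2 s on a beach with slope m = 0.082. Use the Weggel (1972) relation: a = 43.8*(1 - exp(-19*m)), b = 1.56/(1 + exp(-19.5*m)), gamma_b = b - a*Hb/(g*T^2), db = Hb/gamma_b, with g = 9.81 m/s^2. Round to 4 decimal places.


a = 43.8 * (1 - exp(-19 * m))
exp(-19 * 0.082) = exp(-1.5580) = 0.210557
a = 43.8 * (1 - 0.210557) = 34.577614
b = 1.56 / (1 + exp(-19.5 * m))
exp(-19.5 * 0.082) = exp(-1.5990) = 0.202099
b = 1.56 / (1 + 0.202099) = 1.297731
Hb / (g * T^2) = 2.03 / (9.81 * 6.2^2) = 2.03 / 377.0964 = 0.00538324
gamma_b = b - a * Hb/(g*T^2) = 1.297731 - 34.577614 * 0.00538324 = 1.111591
db = Hb / gamma_b = 2.03 / 1.111591
db = 1.8262 m

1.8262


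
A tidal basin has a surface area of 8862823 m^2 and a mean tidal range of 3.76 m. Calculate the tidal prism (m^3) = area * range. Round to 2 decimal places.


Tidal prism = Area * Tidal range
P = 8862823 * 3.76
P = 33324214.48 m^3

33324214.48


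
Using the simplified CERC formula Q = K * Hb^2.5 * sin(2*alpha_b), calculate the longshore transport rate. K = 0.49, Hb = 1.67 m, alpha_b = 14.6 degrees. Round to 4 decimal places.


Q = K * Hb^2.5 * sin(2 * alpha_b)
Hb^2.5 = 1.67^2.5 = 3.604053
sin(2 * 14.6) = sin(29.2) = 0.487860
Q = 0.49 * 3.604053 * 0.487860
Q = 0.8616 m^3/s

0.8616


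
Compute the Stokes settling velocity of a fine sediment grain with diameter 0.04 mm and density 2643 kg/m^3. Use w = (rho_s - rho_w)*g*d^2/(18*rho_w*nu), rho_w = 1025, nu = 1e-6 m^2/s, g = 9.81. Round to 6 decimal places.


w = (rho_s - rho_w) * g * d^2 / (18 * rho_w * nu)
d = 0.04 mm = 0.000040 m
rho_s - rho_w = 2643 - 1025 = 1618
Numerator = 1618 * 9.81 * (0.000040)^2 = 0.000025396128
Denominator = 18 * 1025 * 1e-6 = 0.018450
w = 0.001376 m/s

0.001376


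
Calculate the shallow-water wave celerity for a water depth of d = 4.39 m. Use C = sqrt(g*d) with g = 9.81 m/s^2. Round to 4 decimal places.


Using the shallow-water approximation:
C = sqrt(g * d) = sqrt(9.81 * 4.39)
C = sqrt(43.0659)
C = 6.5625 m/s

6.5625


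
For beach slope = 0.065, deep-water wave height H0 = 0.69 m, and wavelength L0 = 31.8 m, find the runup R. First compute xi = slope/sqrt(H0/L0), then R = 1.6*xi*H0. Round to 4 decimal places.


xi = slope / sqrt(H0/L0)
H0/L0 = 0.69/31.8 = 0.021698
sqrt(0.021698) = 0.147303
xi = 0.065 / 0.147303 = 0.441268
R = 1.6 * xi * H0 = 1.6 * 0.441268 * 0.69
R = 0.4872 m

0.4872


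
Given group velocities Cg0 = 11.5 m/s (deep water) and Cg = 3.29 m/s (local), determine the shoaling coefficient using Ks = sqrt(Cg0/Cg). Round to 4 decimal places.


Ks = sqrt(Cg0 / Cg)
Ks = sqrt(11.5 / 3.29)
Ks = sqrt(3.4954)
Ks = 1.8696

1.8696


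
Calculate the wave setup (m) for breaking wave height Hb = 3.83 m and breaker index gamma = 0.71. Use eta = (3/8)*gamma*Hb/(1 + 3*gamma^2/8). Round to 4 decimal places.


eta = (3/8) * gamma * Hb / (1 + 3*gamma^2/8)
Numerator = (3/8) * 0.71 * 3.83 = 1.019737
Denominator = 1 + 3*0.71^2/8 = 1 + 0.189038 = 1.189038
eta = 1.019737 / 1.189038
eta = 0.8576 m

0.8576


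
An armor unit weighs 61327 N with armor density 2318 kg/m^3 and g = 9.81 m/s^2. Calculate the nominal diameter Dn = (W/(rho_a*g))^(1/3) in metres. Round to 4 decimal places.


V = W / (rho_a * g)
V = 61327 / (2318 * 9.81)
V = 61327 / 22739.58
V = 2.696928 m^3
Dn = V^(1/3) = 2.696928^(1/3)
Dn = 1.3919 m

1.3919


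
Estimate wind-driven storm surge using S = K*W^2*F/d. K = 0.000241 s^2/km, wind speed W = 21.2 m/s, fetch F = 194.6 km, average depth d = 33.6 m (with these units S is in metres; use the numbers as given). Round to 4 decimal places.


S = K * W^2 * F / d
W^2 = 21.2^2 = 449.44
S = 0.000241 * 449.44 * 194.6 / 33.6
Numerator = 0.000241 * 449.44 * 194.6 = 21.078107
S = 21.078107 / 33.6 = 0.6273 m

0.6273


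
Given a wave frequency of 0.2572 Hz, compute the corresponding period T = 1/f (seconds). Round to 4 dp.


T = 1 / f
T = 1 / 0.2572
T = 3.8880 s

3.8880


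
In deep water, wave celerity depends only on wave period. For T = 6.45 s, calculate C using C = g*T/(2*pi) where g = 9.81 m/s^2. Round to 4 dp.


We use the deep-water celerity formula:
C = g * T / (2 * pi)
C = 9.81 * 6.45 / (2 * 3.14159...)
C = 63.274500 / 6.283185
C = 10.0704 m/s

10.0704


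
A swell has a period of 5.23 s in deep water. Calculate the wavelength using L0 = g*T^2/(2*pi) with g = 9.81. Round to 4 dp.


L0 = g * T^2 / (2 * pi)
L0 = 9.81 * 5.23^2 / (2 * pi)
L0 = 9.81 * 27.3529 / 6.28319
L0 = 268.3319 / 6.28319
L0 = 42.7064 m

42.7064


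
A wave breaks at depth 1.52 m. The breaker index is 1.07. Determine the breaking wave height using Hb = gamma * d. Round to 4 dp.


Hb = gamma * d
Hb = 1.07 * 1.52
Hb = 1.6264 m

1.6264


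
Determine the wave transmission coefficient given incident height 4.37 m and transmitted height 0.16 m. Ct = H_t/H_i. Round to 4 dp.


Ct = H_t / H_i
Ct = 0.16 / 4.37
Ct = 0.0366

0.0366


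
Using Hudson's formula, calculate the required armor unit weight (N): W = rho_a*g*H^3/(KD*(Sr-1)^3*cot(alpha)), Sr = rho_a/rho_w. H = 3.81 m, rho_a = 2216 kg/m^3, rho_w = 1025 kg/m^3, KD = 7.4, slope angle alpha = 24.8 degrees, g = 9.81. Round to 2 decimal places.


Sr = rho_a / rho_w = 2216 / 1025 = 2.161951
(Sr - 1) = 1.161951
(Sr - 1)^3 = 1.568786
cot(24.8) = 1 / tan(24.8) = 1 / 0.462065 = 2.164198
Numerator = 2216 * 9.81 * 3.81^3 = 1202302.3347
Denominator = 7.4 * 1.568786 * 2.164198 = 25.124212
W = 1202302.3347 / 25.124212
W = 47854.33 N

47854.33


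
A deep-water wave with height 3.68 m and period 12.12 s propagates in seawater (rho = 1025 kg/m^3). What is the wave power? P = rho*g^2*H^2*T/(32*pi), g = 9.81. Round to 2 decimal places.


P = rho * g^2 * H^2 * T / (32 * pi)
P = 1025 * 9.81^2 * 3.68^2 * 12.12 / (32 * pi)
P = 1025 * 96.2361 * 13.5424 * 12.12 / 100.53096
P = 161049.84 W/m

161049.84


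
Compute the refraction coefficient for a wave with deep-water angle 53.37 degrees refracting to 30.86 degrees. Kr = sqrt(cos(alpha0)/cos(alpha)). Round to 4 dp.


Kr = sqrt(cos(alpha0) / cos(alpha))
cos(53.37) = 0.596645
cos(30.86) = 0.858423
Kr = sqrt(0.596645 / 0.858423)
Kr = sqrt(0.695048)
Kr = 0.8337

0.8337


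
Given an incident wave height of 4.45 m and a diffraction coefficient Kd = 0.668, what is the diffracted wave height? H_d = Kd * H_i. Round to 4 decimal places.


H_d = Kd * H_i
H_d = 0.668 * 4.45
H_d = 2.9726 m

2.9726


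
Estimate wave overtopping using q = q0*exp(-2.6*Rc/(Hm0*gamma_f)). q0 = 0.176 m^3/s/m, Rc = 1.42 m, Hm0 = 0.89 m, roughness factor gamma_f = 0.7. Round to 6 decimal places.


q = q0 * exp(-2.6 * Rc / (Hm0 * gamma_f))
Exponent = -2.6 * 1.42 / (0.89 * 0.7)
= -2.6 * 1.42 / 0.6230
= -5.926164
exp(-5.926164) = 0.002669
q = 0.176 * 0.002669
q = 0.000470 m^3/s/m

0.000470


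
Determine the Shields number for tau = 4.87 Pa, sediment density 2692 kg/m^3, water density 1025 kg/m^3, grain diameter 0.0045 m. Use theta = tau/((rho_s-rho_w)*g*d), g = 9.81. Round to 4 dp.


theta = tau / ((rho_s - rho_w) * g * d)
rho_s - rho_w = 2692 - 1025 = 1667
Denominator = 1667 * 9.81 * 0.0045 = 73.589715
theta = 4.87 / 73.589715
theta = 0.0662

0.0662


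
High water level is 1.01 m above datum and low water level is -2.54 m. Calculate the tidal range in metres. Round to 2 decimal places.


Tidal range = High water - Low water
Tidal range = 1.01 - (-2.54)
Tidal range = 3.55 m

3.55


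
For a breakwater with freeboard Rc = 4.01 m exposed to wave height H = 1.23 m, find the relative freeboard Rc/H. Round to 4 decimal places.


Relative freeboard = Rc / H
= 4.01 / 1.23
= 3.2602

3.2602


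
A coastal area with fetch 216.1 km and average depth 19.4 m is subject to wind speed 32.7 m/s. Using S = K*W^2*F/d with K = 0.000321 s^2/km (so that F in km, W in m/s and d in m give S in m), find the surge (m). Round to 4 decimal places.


S = K * W^2 * F / d
W^2 = 32.7^2 = 1069.29
S = 0.000321 * 1069.29 * 216.1 / 19.4
Numerator = 0.000321 * 1069.29 * 216.1 = 74.174616
S = 74.174616 / 19.4 = 3.8234 m

3.8234


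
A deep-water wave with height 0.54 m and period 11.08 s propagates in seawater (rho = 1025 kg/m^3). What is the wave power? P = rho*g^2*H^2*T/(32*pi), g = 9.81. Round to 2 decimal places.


P = rho * g^2 * H^2 * T / (32 * pi)
P = 1025 * 9.81^2 * 0.54^2 * 11.08 / (32 * pi)
P = 1025 * 96.2361 * 0.2916 * 11.08 / 100.53096
P = 3170.22 W/m

3170.22


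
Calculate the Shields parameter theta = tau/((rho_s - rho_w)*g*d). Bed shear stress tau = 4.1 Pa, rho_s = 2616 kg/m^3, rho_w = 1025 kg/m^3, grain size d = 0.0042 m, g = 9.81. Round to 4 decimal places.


theta = tau / ((rho_s - rho_w) * g * d)
rho_s - rho_w = 2616 - 1025 = 1591
Denominator = 1591 * 9.81 * 0.0042 = 65.552382
theta = 4.1 / 65.552382
theta = 0.0625

0.0625


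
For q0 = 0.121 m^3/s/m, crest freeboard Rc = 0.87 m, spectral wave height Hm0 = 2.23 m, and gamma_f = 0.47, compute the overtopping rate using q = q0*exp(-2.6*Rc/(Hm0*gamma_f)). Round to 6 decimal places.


q = q0 * exp(-2.6 * Rc / (Hm0 * gamma_f))
Exponent = -2.6 * 0.87 / (2.23 * 0.47)
= -2.6 * 0.87 / 1.0481
= -2.158191
exp(-2.158191) = 0.115534
q = 0.121 * 0.115534
q = 0.013980 m^3/s/m

0.013980


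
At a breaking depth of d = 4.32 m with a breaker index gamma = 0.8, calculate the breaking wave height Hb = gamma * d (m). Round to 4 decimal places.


Hb = gamma * d
Hb = 0.8 * 4.32
Hb = 3.4560 m

3.4560


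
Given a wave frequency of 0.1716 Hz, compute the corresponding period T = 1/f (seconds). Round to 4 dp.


T = 1 / f
T = 1 / 0.1716
T = 5.8275 s

5.8275


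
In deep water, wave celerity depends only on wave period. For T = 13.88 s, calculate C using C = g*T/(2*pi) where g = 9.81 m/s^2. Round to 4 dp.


We use the deep-water celerity formula:
C = g * T / (2 * pi)
C = 9.81 * 13.88 / (2 * 3.14159...)
C = 136.162800 / 6.283185
C = 21.6710 m/s

21.6710


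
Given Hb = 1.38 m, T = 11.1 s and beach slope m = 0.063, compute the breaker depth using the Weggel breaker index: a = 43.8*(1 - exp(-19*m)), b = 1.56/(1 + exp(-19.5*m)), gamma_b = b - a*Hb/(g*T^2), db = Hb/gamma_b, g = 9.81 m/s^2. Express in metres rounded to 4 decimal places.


a = 43.8 * (1 - exp(-19 * m))
exp(-19 * 0.063) = exp(-1.1970) = 0.302099
a = 43.8 * (1 - 0.302099) = 30.568057
b = 1.56 / (1 + exp(-19.5 * m))
exp(-19.5 * 0.063) = exp(-1.2285) = 0.292731
b = 1.56 / (1 + 0.292731) = 1.206747
Hb / (g * T^2) = 1.38 / (9.81 * 11.1^2) = 1.38 / 1208.6901 = 0.00114173
gamma_b = b - a * Hb/(g*T^2) = 1.206747 - 30.568057 * 0.00114173 = 1.171847
db = Hb / gamma_b = 1.38 / 1.171847
db = 1.1776 m

1.1776


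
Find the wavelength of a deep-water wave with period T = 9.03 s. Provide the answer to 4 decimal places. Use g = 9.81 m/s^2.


L0 = g * T^2 / (2 * pi)
L0 = 9.81 * 9.03^2 / (2 * pi)
L0 = 9.81 * 81.5409 / 6.28319
L0 = 799.9162 / 6.28319
L0 = 127.3106 m

127.3106


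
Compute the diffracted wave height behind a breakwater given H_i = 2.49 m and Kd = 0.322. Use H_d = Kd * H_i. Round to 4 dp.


H_d = Kd * H_i
H_d = 0.322 * 2.49
H_d = 0.8018 m

0.8018


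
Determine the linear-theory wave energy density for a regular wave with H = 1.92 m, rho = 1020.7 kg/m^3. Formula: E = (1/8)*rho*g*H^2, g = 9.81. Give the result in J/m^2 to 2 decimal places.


E = (1/8) * rho * g * H^2
E = (1/8) * 1020.7 * 9.81 * 1.92^2
E = 0.125 * 1020.7 * 9.81 * 3.6864
E = 4614.02 J/m^2

4614.02


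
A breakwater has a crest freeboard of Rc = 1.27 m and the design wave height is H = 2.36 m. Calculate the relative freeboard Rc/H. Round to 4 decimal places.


Relative freeboard = Rc / H
= 1.27 / 2.36
= 0.5381

0.5381


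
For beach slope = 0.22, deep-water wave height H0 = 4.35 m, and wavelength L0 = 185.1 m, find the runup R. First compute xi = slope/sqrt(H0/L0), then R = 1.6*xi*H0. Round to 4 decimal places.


xi = slope / sqrt(H0/L0)
H0/L0 = 4.35/185.1 = 0.023501
sqrt(0.023501) = 0.153300
xi = 0.22 / 0.153300 = 1.435097
R = 1.6 * xi * H0 = 1.6 * 1.435097 * 4.35
R = 9.9883 m

9.9883


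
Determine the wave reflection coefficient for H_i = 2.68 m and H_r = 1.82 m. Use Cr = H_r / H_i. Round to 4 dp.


Cr = H_r / H_i
Cr = 1.82 / 2.68
Cr = 0.6791

0.6791


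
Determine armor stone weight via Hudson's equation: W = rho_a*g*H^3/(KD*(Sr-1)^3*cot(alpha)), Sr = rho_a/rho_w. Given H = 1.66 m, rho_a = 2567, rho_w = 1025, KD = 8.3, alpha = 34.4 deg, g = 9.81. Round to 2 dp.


Sr = rho_a / rho_w = 2567 / 1025 = 2.504390
(Sr - 1) = 1.504390
(Sr - 1)^3 = 3.404721
cot(34.4) = 1 / tan(34.4) = 1 / 0.684714 = 1.460463
Numerator = 2567 * 9.81 * 1.66^3 = 115191.1569
Denominator = 8.3 * 3.404721 * 1.460463 = 41.271497
W = 115191.1569 / 41.271497
W = 2791.06 N

2791.06


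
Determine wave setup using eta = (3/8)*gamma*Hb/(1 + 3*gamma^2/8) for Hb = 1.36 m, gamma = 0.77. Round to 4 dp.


eta = (3/8) * gamma * Hb / (1 + 3*gamma^2/8)
Numerator = (3/8) * 0.77 * 1.36 = 0.392700
Denominator = 1 + 3*0.77^2/8 = 1 + 0.222338 = 1.222338
eta = 0.392700 / 1.222338
eta = 0.3213 m

0.3213


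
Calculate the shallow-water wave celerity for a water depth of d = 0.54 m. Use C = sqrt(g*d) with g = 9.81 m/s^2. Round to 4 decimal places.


Using the shallow-water approximation:
C = sqrt(g * d) = sqrt(9.81 * 0.54)
C = sqrt(5.2974)
C = 2.3016 m/s

2.3016


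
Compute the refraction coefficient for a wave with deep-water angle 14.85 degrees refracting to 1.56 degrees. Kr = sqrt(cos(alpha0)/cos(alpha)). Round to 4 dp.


Kr = sqrt(cos(alpha0) / cos(alpha))
cos(14.85) = 0.966600
cos(1.56) = 0.999629
Kr = sqrt(0.966600 / 0.999629)
Kr = sqrt(0.966958)
Kr = 0.9833

0.9833


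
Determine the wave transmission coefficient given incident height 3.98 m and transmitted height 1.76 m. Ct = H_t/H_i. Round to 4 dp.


Ct = H_t / H_i
Ct = 1.76 / 3.98
Ct = 0.4422

0.4422


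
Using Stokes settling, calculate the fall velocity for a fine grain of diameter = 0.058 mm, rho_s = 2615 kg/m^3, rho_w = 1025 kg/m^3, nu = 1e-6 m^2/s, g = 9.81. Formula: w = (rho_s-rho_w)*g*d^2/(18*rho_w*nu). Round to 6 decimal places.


w = (rho_s - rho_w) * g * d^2 / (18 * rho_w * nu)
d = 0.058 mm = 0.000058 m
rho_s - rho_w = 2615 - 1025 = 1590
Numerator = 1590 * 9.81 * (0.000058)^2 = 0.000052471336
Denominator = 18 * 1025 * 1e-6 = 0.018450
w = 0.002844 m/s

0.002844


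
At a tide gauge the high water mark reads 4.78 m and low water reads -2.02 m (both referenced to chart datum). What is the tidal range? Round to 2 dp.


Tidal range = High water - Low water
Tidal range = 4.78 - (-2.02)
Tidal range = 6.80 m

6.80


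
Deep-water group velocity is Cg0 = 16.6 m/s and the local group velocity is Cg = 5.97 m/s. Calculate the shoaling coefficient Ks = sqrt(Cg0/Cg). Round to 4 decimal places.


Ks = sqrt(Cg0 / Cg)
Ks = sqrt(16.6 / 5.97)
Ks = sqrt(2.7806)
Ks = 1.6675

1.6675


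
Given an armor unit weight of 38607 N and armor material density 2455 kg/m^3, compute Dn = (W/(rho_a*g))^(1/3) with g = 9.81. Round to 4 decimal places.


V = W / (rho_a * g)
V = 38607 / (2455 * 9.81)
V = 38607 / 24083.55
V = 1.603044 m^3
Dn = V^(1/3) = 1.603044^(1/3)
Dn = 1.1703 m

1.1703


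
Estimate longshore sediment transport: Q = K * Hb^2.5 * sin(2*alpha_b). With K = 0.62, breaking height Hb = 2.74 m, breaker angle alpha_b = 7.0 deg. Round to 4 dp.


Q = K * Hb^2.5 * sin(2 * alpha_b)
Hb^2.5 = 2.74^2.5 = 12.427289
sin(2 * 7.0) = sin(14.0) = 0.241922
Q = 0.62 * 12.427289 * 0.241922
Q = 1.8640 m^3/s

1.8640


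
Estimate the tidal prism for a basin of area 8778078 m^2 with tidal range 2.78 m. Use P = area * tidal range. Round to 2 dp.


Tidal prism = Area * Tidal range
P = 8778078 * 2.78
P = 24403056.84 m^3

24403056.84


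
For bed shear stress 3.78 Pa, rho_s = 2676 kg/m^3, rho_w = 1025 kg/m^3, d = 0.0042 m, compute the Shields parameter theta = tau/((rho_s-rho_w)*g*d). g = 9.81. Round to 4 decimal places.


theta = tau / ((rho_s - rho_w) * g * d)
rho_s - rho_w = 2676 - 1025 = 1651
Denominator = 1651 * 9.81 * 0.0042 = 68.024502
theta = 3.78 / 68.024502
theta = 0.0556

0.0556


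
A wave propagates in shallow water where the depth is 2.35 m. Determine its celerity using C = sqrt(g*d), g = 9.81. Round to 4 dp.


Using the shallow-water approximation:
C = sqrt(g * d) = sqrt(9.81 * 2.35)
C = sqrt(23.0535)
C = 4.8014 m/s

4.8014


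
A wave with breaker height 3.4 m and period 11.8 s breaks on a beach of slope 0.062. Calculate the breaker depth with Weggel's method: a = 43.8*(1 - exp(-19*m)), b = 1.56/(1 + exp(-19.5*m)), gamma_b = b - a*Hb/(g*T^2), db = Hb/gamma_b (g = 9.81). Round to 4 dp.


a = 43.8 * (1 - exp(-19 * m))
exp(-19 * 0.062) = exp(-1.1780) = 0.307894
a = 43.8 * (1 - 0.307894) = 30.314247
b = 1.56 / (1 + exp(-19.5 * m))
exp(-19.5 * 0.062) = exp(-1.2090) = 0.298496
b = 1.56 / (1 + 0.298496) = 1.201390
Hb / (g * T^2) = 3.4 / (9.81 * 11.8^2) = 3.4 / 1365.9444 = 0.00248912
gamma_b = b - a * Hb/(g*T^2) = 1.201390 - 30.314247 * 0.00248912 = 1.125934
db = Hb / gamma_b = 3.4 / 1.125934
db = 3.0197 m

3.0197


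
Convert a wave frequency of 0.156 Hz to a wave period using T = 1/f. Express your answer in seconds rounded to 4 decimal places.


T = 1 / f
T = 1 / 0.156
T = 6.4103 s

6.4103


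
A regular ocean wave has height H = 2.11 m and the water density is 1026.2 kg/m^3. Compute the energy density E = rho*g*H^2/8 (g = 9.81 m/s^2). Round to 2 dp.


E = (1/8) * rho * g * H^2
E = (1/8) * 1026.2 * 9.81 * 2.11^2
E = 0.125 * 1026.2 * 9.81 * 4.4521
E = 5602.42 J/m^2

5602.42


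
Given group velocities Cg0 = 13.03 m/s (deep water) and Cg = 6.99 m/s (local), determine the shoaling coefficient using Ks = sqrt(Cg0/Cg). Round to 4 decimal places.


Ks = sqrt(Cg0 / Cg)
Ks = sqrt(13.03 / 6.99)
Ks = sqrt(1.8641)
Ks = 1.3653

1.3653


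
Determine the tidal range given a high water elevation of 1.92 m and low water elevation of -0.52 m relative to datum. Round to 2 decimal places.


Tidal range = High water - Low water
Tidal range = 1.92 - (-0.52)
Tidal range = 2.44 m

2.44


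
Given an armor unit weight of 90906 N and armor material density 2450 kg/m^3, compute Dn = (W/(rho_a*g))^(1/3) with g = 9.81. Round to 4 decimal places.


V = W / (rho_a * g)
V = 90906 / (2450 * 9.81)
V = 90906 / 24034.50
V = 3.782313 m^3
Dn = V^(1/3) = 3.782313^(1/3)
Dn = 1.5581 m

1.5581


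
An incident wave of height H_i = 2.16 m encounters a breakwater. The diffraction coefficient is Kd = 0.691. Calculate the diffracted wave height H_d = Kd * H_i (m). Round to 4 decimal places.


H_d = Kd * H_i
H_d = 0.691 * 2.16
H_d = 1.4926 m

1.4926


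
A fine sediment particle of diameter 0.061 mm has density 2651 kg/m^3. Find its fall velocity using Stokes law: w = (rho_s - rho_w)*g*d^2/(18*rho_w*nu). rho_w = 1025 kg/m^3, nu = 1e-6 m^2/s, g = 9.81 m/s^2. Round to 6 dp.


w = (rho_s - rho_w) * g * d^2 / (18 * rho_w * nu)
d = 0.061 mm = 0.000061 m
rho_s - rho_w = 2651 - 1025 = 1626
Numerator = 1626 * 9.81 * (0.000061)^2 = 0.000059353894
Denominator = 18 * 1025 * 1e-6 = 0.018450
w = 0.003217 m/s

0.003217


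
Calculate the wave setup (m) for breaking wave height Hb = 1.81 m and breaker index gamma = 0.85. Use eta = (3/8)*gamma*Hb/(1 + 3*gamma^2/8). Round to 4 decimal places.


eta = (3/8) * gamma * Hb / (1 + 3*gamma^2/8)
Numerator = (3/8) * 0.85 * 1.81 = 0.576937
Denominator = 1 + 3*0.85^2/8 = 1 + 0.270938 = 1.270938
eta = 0.576937 / 1.270938
eta = 0.4539 m

0.4539


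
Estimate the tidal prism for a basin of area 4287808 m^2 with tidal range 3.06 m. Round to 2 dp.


Tidal prism = Area * Tidal range
P = 4287808 * 3.06
P = 13120692.48 m^3

13120692.48


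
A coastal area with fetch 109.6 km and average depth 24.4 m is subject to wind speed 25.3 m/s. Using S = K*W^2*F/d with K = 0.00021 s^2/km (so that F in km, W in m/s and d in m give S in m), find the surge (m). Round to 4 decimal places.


S = K * W^2 * F / d
W^2 = 25.3^2 = 640.09
S = 0.00021 * 640.09 * 109.6 / 24.4
Numerator = 0.00021 * 640.09 * 109.6 = 14.732311
S = 14.732311 / 24.4 = 0.6038 m

0.6038


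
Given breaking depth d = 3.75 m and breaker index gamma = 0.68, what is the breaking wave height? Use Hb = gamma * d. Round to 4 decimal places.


Hb = gamma * d
Hb = 0.68 * 3.75
Hb = 2.5500 m

2.5500


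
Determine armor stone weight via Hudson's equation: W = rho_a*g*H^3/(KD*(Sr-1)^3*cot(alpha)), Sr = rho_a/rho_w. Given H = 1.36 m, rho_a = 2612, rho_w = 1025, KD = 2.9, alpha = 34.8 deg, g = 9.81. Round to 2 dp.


Sr = rho_a / rho_w = 2612 / 1025 = 2.548293
(Sr - 1) = 1.548293
(Sr - 1)^3 = 3.711583
cot(34.8) = 1 / tan(34.8) = 1 / 0.695018 = 1.438811
Numerator = 2612 * 9.81 * 1.36^3 = 64455.3402
Denominator = 2.9 * 3.711583 * 1.438811 = 15.486778
W = 64455.3402 / 15.486778
W = 4161.96 N

4161.96


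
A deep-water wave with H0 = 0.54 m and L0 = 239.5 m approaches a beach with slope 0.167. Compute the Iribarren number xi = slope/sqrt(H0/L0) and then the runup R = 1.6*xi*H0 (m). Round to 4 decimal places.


xi = slope / sqrt(H0/L0)
H0/L0 = 0.54/239.5 = 0.002255
sqrt(0.002255) = 0.047484
xi = 0.167 / 0.047484 = 3.517000
R = 1.6 * xi * H0 = 1.6 * 3.517000 * 0.54
R = 3.0387 m

3.0387


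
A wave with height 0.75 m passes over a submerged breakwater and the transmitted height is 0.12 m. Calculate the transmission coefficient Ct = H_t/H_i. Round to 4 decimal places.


Ct = H_t / H_i
Ct = 0.12 / 0.75
Ct = 0.1600

0.1600


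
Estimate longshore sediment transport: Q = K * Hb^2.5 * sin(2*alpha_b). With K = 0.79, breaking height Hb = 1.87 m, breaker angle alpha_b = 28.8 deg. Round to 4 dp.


Q = K * Hb^2.5 * sin(2 * alpha_b)
Hb^2.5 = 1.87^2.5 = 4.781939
sin(2 * 28.8) = sin(57.6) = 0.844328
Q = 0.79 * 4.781939 * 0.844328
Q = 3.1896 m^3/s

3.1896


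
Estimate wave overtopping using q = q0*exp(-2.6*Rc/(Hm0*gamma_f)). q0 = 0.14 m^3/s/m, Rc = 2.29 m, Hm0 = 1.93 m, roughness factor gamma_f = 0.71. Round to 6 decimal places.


q = q0 * exp(-2.6 * Rc / (Hm0 * gamma_f))
Exponent = -2.6 * 2.29 / (1.93 * 0.71)
= -2.6 * 2.29 / 1.3703
= -4.345034
exp(-4.345034) = 0.012971
q = 0.14 * 0.012971
q = 0.001816 m^3/s/m

0.001816


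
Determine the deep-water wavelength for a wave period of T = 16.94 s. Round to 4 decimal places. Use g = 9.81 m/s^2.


L0 = g * T^2 / (2 * pi)
L0 = 9.81 * 16.94^2 / (2 * pi)
L0 = 9.81 * 286.9636 / 6.28319
L0 = 2815.1129 / 6.28319
L0 = 448.0391 m

448.0391


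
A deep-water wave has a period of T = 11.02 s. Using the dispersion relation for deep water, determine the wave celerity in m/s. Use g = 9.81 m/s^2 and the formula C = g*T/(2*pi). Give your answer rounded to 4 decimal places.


We use the deep-water celerity formula:
C = g * T / (2 * pi)
C = 9.81 * 11.02 / (2 * 3.14159...)
C = 108.106200 / 6.283185
C = 17.2056 m/s

17.2056


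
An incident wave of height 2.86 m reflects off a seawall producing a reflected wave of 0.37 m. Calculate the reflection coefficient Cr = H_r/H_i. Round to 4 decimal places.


Cr = H_r / H_i
Cr = 0.37 / 2.86
Cr = 0.1294

0.1294


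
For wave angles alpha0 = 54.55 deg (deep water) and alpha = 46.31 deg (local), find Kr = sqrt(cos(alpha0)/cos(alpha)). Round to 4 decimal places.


Kr = sqrt(cos(alpha0) / cos(alpha))
cos(54.55) = 0.579992
cos(46.31) = 0.690756
Kr = sqrt(0.579992 / 0.690756)
Kr = sqrt(0.839648)
Kr = 0.9163

0.9163


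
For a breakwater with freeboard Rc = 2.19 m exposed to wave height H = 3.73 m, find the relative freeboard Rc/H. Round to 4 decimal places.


Relative freeboard = Rc / H
= 2.19 / 3.73
= 0.5871

0.5871


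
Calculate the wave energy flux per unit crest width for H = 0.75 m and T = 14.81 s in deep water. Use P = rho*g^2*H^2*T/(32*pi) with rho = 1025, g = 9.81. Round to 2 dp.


P = rho * g^2 * H^2 * T / (32 * pi)
P = 1025 * 9.81^2 * 0.75^2 * 14.81 / (32 * pi)
P = 1025 * 96.2361 * 0.5625 * 14.81 / 100.53096
P = 8174.09 W/m

8174.09


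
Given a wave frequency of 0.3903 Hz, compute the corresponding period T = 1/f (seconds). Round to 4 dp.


T = 1 / f
T = 1 / 0.3903
T = 2.5621 s

2.5621


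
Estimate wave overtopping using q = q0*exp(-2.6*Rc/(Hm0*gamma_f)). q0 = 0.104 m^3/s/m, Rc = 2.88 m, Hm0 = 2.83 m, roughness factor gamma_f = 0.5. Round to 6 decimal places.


q = q0 * exp(-2.6 * Rc / (Hm0 * gamma_f))
Exponent = -2.6 * 2.88 / (2.83 * 0.5)
= -2.6 * 2.88 / 1.4150
= -5.291873
exp(-5.291873) = 0.005032
q = 0.104 * 0.005032
q = 0.000523 m^3/s/m

0.000523


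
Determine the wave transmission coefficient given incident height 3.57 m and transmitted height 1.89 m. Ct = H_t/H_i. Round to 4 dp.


Ct = H_t / H_i
Ct = 1.89 / 3.57
Ct = 0.5294

0.5294


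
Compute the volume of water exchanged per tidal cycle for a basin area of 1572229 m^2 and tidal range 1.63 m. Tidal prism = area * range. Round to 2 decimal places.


Tidal prism = Area * Tidal range
P = 1572229 * 1.63
P = 2562733.27 m^3

2562733.27


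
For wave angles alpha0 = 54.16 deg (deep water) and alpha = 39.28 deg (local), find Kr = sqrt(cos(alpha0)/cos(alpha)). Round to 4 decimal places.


Kr = sqrt(cos(alpha0) / cos(alpha))
cos(54.16) = 0.585524
cos(39.28) = 0.774061
Kr = sqrt(0.585524 / 0.774061)
Kr = sqrt(0.756431)
Kr = 0.8697

0.8697


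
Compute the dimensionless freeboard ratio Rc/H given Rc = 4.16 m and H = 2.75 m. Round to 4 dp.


Relative freeboard = Rc / H
= 4.16 / 2.75
= 1.5127

1.5127


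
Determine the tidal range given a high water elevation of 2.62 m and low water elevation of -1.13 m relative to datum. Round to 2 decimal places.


Tidal range = High water - Low water
Tidal range = 2.62 - (-1.13)
Tidal range = 3.75 m

3.75


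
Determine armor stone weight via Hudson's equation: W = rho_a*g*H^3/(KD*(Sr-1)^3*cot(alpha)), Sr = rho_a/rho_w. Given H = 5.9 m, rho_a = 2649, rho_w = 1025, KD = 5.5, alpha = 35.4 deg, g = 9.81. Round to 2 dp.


Sr = rho_a / rho_w = 2649 / 1025 = 2.584390
(Sr - 1) = 1.584390
(Sr - 1)^3 = 3.977283
cot(35.4) = 1 / tan(35.4) = 1 / 0.710663 = 1.407137
Numerator = 2649 * 9.81 * 5.9^3 = 5337120.4055
Denominator = 5.5 * 3.977283 * 1.407137 = 30.781194
W = 5337120.4055 / 30.781194
W = 173389.00 N

173389.00


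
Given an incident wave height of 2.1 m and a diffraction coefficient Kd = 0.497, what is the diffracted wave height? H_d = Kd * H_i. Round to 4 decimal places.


H_d = Kd * H_i
H_d = 0.497 * 2.1
H_d = 1.0437 m

1.0437


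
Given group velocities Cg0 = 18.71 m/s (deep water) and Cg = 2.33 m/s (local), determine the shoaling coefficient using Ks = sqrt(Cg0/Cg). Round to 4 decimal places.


Ks = sqrt(Cg0 / Cg)
Ks = sqrt(18.71 / 2.33)
Ks = sqrt(8.0300)
Ks = 2.8337

2.8337


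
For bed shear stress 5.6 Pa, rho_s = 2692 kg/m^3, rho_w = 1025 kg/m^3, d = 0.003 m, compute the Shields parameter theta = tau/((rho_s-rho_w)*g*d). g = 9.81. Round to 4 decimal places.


theta = tau / ((rho_s - rho_w) * g * d)
rho_s - rho_w = 2692 - 1025 = 1667
Denominator = 1667 * 9.81 * 0.003 = 49.059810
theta = 5.6 / 49.059810
theta = 0.1141

0.1141


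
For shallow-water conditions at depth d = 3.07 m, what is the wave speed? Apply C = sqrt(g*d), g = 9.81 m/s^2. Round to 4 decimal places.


Using the shallow-water approximation:
C = sqrt(g * d) = sqrt(9.81 * 3.07)
C = sqrt(30.1167)
C = 5.4879 m/s

5.4879


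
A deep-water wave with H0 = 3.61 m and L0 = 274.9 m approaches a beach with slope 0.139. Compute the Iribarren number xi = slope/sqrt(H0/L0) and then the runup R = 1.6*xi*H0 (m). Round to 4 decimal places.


xi = slope / sqrt(H0/L0)
H0/L0 = 3.61/274.9 = 0.013132
sqrt(0.013132) = 0.114595
xi = 0.139 / 0.114595 = 1.212966
R = 1.6 * xi * H0 = 1.6 * 1.212966 * 3.61
R = 7.0061 m

7.0061


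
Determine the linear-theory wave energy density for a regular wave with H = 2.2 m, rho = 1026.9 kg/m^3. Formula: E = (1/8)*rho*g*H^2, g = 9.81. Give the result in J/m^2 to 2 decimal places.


E = (1/8) * rho * g * H^2
E = (1/8) * 1026.9 * 9.81 * 2.2^2
E = 0.125 * 1026.9 * 9.81 * 4.8400
E = 6094.70 J/m^2

6094.70


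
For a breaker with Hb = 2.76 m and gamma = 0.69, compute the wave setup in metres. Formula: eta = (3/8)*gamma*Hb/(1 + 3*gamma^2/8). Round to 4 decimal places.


eta = (3/8) * gamma * Hb / (1 + 3*gamma^2/8)
Numerator = (3/8) * 0.69 * 2.76 = 0.714150
Denominator = 1 + 3*0.69^2/8 = 1 + 0.178538 = 1.178538
eta = 0.714150 / 1.178538
eta = 0.6060 m

0.6060


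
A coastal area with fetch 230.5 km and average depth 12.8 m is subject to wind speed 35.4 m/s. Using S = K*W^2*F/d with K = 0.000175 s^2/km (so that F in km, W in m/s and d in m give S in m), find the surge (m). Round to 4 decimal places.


S = K * W^2 * F / d
W^2 = 35.4^2 = 1253.16
S = 0.000175 * 1253.16 * 230.5 / 12.8
Numerator = 0.000175 * 1253.16 * 230.5 = 50.549341
S = 50.549341 / 12.8 = 3.9492 m

3.9492


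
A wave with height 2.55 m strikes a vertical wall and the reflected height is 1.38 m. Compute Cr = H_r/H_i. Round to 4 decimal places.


Cr = H_r / H_i
Cr = 1.38 / 2.55
Cr = 0.5412

0.5412


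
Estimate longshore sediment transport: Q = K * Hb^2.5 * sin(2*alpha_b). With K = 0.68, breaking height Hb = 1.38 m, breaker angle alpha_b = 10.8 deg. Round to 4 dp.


Q = K * Hb^2.5 * sin(2 * alpha_b)
Hb^2.5 = 1.38^2.5 = 2.237163
sin(2 * 10.8) = sin(21.6) = 0.368125
Q = 0.68 * 2.237163 * 0.368125
Q = 0.5600 m^3/s

0.5600


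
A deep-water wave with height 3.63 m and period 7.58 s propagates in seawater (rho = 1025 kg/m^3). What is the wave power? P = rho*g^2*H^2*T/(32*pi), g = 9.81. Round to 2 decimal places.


P = rho * g^2 * H^2 * T / (32 * pi)
P = 1025 * 9.81^2 * 3.63^2 * 7.58 / (32 * pi)
P = 1025 * 96.2361 * 13.1769 * 7.58 / 100.53096
P = 98004.15 W/m

98004.15


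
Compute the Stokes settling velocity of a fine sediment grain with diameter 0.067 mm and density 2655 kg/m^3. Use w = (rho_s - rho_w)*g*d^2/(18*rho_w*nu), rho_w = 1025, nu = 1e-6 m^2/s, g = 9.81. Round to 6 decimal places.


w = (rho_s - rho_w) * g * d^2 / (18 * rho_w * nu)
d = 0.067 mm = 0.000067 m
rho_s - rho_w = 2655 - 1025 = 1630
Numerator = 1630 * 9.81 * (0.000067)^2 = 0.000071780457
Denominator = 18 * 1025 * 1e-6 = 0.018450
w = 0.003891 m/s

0.003891


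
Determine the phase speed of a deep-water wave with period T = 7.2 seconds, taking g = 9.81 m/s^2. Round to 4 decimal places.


We use the deep-water celerity formula:
C = g * T / (2 * pi)
C = 9.81 * 7.2 / (2 * 3.14159...)
C = 70.632000 / 6.283185
C = 11.2414 m/s

11.2414


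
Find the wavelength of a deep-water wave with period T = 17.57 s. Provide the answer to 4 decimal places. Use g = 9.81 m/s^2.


L0 = g * T^2 / (2 * pi)
L0 = 9.81 * 17.57^2 / (2 * pi)
L0 = 9.81 * 308.7049 / 6.28319
L0 = 3028.3951 / 6.28319
L0 = 481.9840 m

481.9840


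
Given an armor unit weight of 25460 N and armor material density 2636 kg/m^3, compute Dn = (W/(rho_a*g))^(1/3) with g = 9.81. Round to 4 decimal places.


V = W / (rho_a * g)
V = 25460 / (2636 * 9.81)
V = 25460 / 25859.16
V = 0.984564 m^3
Dn = V^(1/3) = 0.984564^(1/3)
Dn = 0.9948 m

0.9948


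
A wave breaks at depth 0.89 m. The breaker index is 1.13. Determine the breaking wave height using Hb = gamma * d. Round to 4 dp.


Hb = gamma * d
Hb = 1.13 * 0.89
Hb = 1.0057 m

1.0057


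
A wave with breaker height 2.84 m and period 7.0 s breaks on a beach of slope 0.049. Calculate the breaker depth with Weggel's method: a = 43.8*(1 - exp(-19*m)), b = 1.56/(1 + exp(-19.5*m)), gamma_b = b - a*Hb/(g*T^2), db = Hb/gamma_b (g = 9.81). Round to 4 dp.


a = 43.8 * (1 - exp(-19 * m))
exp(-19 * 0.049) = exp(-0.9310) = 0.394159
a = 43.8 * (1 - 0.394159) = 26.535820
b = 1.56 / (1 + exp(-19.5 * m))
exp(-19.5 * 0.049) = exp(-0.9555) = 0.384620
b = 1.56 / (1 + 0.384620) = 1.126663
Hb / (g * T^2) = 2.84 / (9.81 * 7.0^2) = 2.84 / 480.6900 = 0.00590817
gamma_b = b - a * Hb/(g*T^2) = 1.126663 - 26.535820 * 0.00590817 = 0.969885
db = Hb / gamma_b = 2.84 / 0.969885
db = 2.9282 m

2.9282


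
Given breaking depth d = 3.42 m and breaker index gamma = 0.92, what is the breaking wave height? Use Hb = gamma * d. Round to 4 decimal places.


Hb = gamma * d
Hb = 0.92 * 3.42
Hb = 3.1464 m

3.1464


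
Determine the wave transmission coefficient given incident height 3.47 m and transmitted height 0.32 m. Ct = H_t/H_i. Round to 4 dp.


Ct = H_t / H_i
Ct = 0.32 / 3.47
Ct = 0.0922

0.0922


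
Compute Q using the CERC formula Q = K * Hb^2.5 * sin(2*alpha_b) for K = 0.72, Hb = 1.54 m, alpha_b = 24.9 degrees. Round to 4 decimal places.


Q = K * Hb^2.5 * sin(2 * alpha_b)
Hb^2.5 = 1.54^2.5 = 2.943078
sin(2 * 24.9) = sin(49.8) = 0.763796
Q = 0.72 * 2.943078 * 0.763796
Q = 1.6185 m^3/s

1.6185


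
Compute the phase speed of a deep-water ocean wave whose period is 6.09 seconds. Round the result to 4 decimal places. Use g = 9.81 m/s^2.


We use the deep-water celerity formula:
C = g * T / (2 * pi)
C = 9.81 * 6.09 / (2 * 3.14159...)
C = 59.742900 / 6.283185
C = 9.5084 m/s

9.5084


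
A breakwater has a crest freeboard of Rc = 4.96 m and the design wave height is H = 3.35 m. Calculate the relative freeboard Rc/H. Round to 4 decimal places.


Relative freeboard = Rc / H
= 4.96 / 3.35
= 1.4806

1.4806


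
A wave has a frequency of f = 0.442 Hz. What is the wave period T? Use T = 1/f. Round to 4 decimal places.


T = 1 / f
T = 1 / 0.442
T = 2.2624 s

2.2624


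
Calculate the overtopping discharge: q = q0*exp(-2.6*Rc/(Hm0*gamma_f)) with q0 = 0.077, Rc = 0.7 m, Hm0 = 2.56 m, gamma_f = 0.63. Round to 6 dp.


q = q0 * exp(-2.6 * Rc / (Hm0 * gamma_f))
Exponent = -2.6 * 0.7 / (2.56 * 0.63)
= -2.6 * 0.7 / 1.6128
= -1.128472
exp(-1.128472) = 0.323527
q = 0.077 * 0.323527
q = 0.024912 m^3/s/m

0.024912


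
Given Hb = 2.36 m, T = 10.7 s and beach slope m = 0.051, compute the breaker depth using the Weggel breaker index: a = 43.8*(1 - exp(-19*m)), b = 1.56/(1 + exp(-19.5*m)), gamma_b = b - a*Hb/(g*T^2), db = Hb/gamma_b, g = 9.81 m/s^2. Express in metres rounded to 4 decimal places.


a = 43.8 * (1 - exp(-19 * m))
exp(-19 * 0.051) = exp(-0.9690) = 0.379462
a = 43.8 * (1 - 0.379462) = 27.179551
b = 1.56 / (1 + exp(-19.5 * m))
exp(-19.5 * 0.051) = exp(-0.9945) = 0.369908
b = 1.56 / (1 + 0.369908) = 1.138762
Hb / (g * T^2) = 2.36 / (9.81 * 10.7^2) = 2.36 / 1123.1469 = 0.00210124
gamma_b = b - a * Hb/(g*T^2) = 1.138762 - 27.179551 * 0.00210124 = 1.081652
db = Hb / gamma_b = 2.36 / 1.081652
db = 2.1818 m

2.1818


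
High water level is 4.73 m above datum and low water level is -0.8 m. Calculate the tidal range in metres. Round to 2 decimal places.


Tidal range = High water - Low water
Tidal range = 4.73 - (-0.8)
Tidal range = 5.53 m

5.53


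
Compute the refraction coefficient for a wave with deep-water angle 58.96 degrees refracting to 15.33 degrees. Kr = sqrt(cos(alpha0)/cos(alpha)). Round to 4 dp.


Kr = sqrt(cos(alpha0) / cos(alpha))
cos(58.96) = 0.515636
cos(15.33) = 0.964419
Kr = sqrt(0.515636 / 0.964419)
Kr = sqrt(0.534660)
Kr = 0.7312

0.7312


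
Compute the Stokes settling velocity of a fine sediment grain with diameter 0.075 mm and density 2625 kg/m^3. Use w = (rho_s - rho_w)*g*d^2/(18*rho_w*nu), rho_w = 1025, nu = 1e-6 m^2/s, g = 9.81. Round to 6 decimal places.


w = (rho_s - rho_w) * g * d^2 / (18 * rho_w * nu)
d = 0.075 mm = 0.000075 m
rho_s - rho_w = 2625 - 1025 = 1600
Numerator = 1600 * 9.81 * (0.000075)^2 = 0.000088290000
Denominator = 18 * 1025 * 1e-6 = 0.018450
w = 0.004785 m/s

0.004785


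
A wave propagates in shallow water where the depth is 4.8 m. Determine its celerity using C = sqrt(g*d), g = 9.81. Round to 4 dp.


Using the shallow-water approximation:
C = sqrt(g * d) = sqrt(9.81 * 4.8)
C = sqrt(47.0880)
C = 6.8621 m/s

6.8621


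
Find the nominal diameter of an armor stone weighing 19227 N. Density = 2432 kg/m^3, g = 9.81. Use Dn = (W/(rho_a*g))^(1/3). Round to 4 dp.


V = W / (rho_a * g)
V = 19227 / (2432 * 9.81)
V = 19227 / 23857.92
V = 0.805896 m^3
Dn = V^(1/3) = 0.805896^(1/3)
Dn = 0.9306 m

0.9306


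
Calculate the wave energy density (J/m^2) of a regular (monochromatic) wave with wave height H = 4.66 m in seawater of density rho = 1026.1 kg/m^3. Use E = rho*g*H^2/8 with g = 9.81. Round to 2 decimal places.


E = (1/8) * rho * g * H^2
E = (1/8) * 1026.1 * 9.81 * 4.66^2
E = 0.125 * 1026.1 * 9.81 * 21.7156
E = 27323.76 J/m^2

27323.76


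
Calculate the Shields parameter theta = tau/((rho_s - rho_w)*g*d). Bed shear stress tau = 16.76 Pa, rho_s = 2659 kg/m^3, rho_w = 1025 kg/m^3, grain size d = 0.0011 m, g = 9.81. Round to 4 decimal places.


theta = tau / ((rho_s - rho_w) * g * d)
rho_s - rho_w = 2659 - 1025 = 1634
Denominator = 1634 * 9.81 * 0.0011 = 17.632494
theta = 16.76 / 17.632494
theta = 0.9505

0.9505


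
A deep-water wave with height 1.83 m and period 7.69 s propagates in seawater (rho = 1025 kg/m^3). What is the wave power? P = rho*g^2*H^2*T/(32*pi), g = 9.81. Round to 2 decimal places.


P = rho * g^2 * H^2 * T / (32 * pi)
P = 1025 * 9.81^2 * 1.83^2 * 7.69 / (32 * pi)
P = 1025 * 96.2361 * 3.3489 * 7.69 / 100.53096
P = 25269.15 W/m

25269.15


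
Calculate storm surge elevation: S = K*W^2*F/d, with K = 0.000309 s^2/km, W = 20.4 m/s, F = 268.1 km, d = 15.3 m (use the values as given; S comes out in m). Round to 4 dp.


S = K * W^2 * F / d
W^2 = 20.4^2 = 416.16
S = 0.000309 * 416.16 * 268.1 / 15.3
Numerator = 0.000309 * 416.16 * 268.1 = 34.475901
S = 34.475901 / 15.3 = 2.2533 m

2.2533


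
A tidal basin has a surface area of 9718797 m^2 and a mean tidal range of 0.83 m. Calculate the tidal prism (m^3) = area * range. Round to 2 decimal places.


Tidal prism = Area * Tidal range
P = 9718797 * 0.83
P = 8066601.51 m^3

8066601.51


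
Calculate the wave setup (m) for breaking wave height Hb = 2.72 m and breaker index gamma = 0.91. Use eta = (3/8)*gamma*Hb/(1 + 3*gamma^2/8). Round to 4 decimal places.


eta = (3/8) * gamma * Hb / (1 + 3*gamma^2/8)
Numerator = (3/8) * 0.91 * 2.72 = 0.928200
Denominator = 1 + 3*0.91^2/8 = 1 + 0.310538 = 1.310538
eta = 0.928200 / 1.310538
eta = 0.7083 m

0.7083


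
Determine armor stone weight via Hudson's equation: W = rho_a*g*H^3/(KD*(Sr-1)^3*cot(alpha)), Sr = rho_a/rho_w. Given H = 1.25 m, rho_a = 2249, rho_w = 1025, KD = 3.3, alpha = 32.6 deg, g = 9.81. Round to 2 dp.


Sr = rho_a / rho_w = 2249 / 1025 = 2.194146
(Sr - 1) = 1.194146
(Sr - 1)^3 = 1.702835
cot(32.6) = 1 / tan(32.6) = 1 / 0.639527 = 1.563656
Numerator = 2249 * 9.81 * 1.25^3 = 43091.1914
Denominator = 3.3 * 1.702835 * 1.563656 = 8.786743
W = 43091.1914 / 8.786743
W = 4904.11 N

4904.11


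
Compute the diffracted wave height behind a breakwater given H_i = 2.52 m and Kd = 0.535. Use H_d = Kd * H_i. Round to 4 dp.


H_d = Kd * H_i
H_d = 0.535 * 2.52
H_d = 1.3482 m

1.3482


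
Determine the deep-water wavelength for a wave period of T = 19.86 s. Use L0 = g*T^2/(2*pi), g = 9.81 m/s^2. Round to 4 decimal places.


L0 = g * T^2 / (2 * pi)
L0 = 9.81 * 19.86^2 / (2 * pi)
L0 = 9.81 * 394.4196 / 6.28319
L0 = 3869.2563 / 6.28319
L0 = 615.8113 m

615.8113


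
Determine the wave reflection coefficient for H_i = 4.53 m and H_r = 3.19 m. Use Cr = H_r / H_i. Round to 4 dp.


Cr = H_r / H_i
Cr = 3.19 / 4.53
Cr = 0.7042

0.7042


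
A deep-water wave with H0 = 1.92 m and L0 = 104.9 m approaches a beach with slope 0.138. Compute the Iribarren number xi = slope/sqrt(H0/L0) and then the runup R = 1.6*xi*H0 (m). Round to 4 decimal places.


xi = slope / sqrt(H0/L0)
H0/L0 = 1.92/104.9 = 0.018303
sqrt(0.018303) = 0.135289
xi = 0.138 / 0.135289 = 1.020038
R = 1.6 * xi * H0 = 1.6 * 1.020038 * 1.92
R = 3.1336 m

3.1336
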